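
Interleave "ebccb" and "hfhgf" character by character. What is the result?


Interleaving "ebccb" and "hfhgf":
  Position 0: 'e' from first, 'h' from second => "eh"
  Position 1: 'b' from first, 'f' from second => "bf"
  Position 2: 'c' from first, 'h' from second => "ch"
  Position 3: 'c' from first, 'g' from second => "cg"
  Position 4: 'b' from first, 'f' from second => "bf"
Result: ehbfchcgbf

ehbfchcgbf


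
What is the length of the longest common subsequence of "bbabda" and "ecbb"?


LCS of "bbabda" and "ecbb"
DP table:
           e    c    b    b
      0    0    0    0    0
  b   0    0    0    1    1
  b   0    0    0    1    2
  a   0    0    0    1    2
  b   0    0    0    1    2
  d   0    0    0    1    2
  a   0    0    0    1    2
LCS length = dp[6][4] = 2

2


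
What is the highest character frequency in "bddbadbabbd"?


Input: bddbadbabbd
Character counts:
  'a': 2
  'b': 5
  'd': 4
Maximum frequency: 5

5


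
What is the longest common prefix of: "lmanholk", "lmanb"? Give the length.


Words: lmanholk, lmanb
  Position 0: all 'l' => match
  Position 1: all 'm' => match
  Position 2: all 'a' => match
  Position 3: all 'n' => match
  Position 4: ('h', 'b') => mismatch, stop
LCP = "lman" (length 4)

4


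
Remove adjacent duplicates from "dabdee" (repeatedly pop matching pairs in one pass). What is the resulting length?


Input: dabdee
Stack-based adjacent duplicate removal:
  Read 'd': push. Stack: d
  Read 'a': push. Stack: da
  Read 'b': push. Stack: dab
  Read 'd': push. Stack: dabd
  Read 'e': push. Stack: dabde
  Read 'e': matches stack top 'e' => pop. Stack: dabd
Final stack: "dabd" (length 4)

4


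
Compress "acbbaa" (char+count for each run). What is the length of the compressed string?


Input: acbbaa
Runs:
  'a' x 1 => "a1"
  'c' x 1 => "c1"
  'b' x 2 => "b2"
  'a' x 2 => "a2"
Compressed: "a1c1b2a2"
Compressed length: 8

8


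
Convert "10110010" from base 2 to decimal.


Input: "10110010" in base 2
Positional expansion:
  Digit '1' (value 1) x 2^7 = 128
  Digit '0' (value 0) x 2^6 = 0
  Digit '1' (value 1) x 2^5 = 32
  Digit '1' (value 1) x 2^4 = 16
  Digit '0' (value 0) x 2^3 = 0
  Digit '0' (value 0) x 2^2 = 0
  Digit '1' (value 1) x 2^1 = 2
  Digit '0' (value 0) x 2^0 = 0
Sum = 178

178


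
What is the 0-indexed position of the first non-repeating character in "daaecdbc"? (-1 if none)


Input: daaecdbc
Character frequencies:
  'a': 2
  'b': 1
  'c': 2
  'd': 2
  'e': 1
Scanning left to right for freq == 1:
  Position 0 ('d'): freq=2, skip
  Position 1 ('a'): freq=2, skip
  Position 2 ('a'): freq=2, skip
  Position 3 ('e'): unique! => answer = 3

3


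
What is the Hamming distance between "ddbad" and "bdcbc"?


Comparing "ddbad" and "bdcbc" position by position:
  Position 0: 'd' vs 'b' => differ
  Position 1: 'd' vs 'd' => same
  Position 2: 'b' vs 'c' => differ
  Position 3: 'a' vs 'b' => differ
  Position 4: 'd' vs 'c' => differ
Total differences (Hamming distance): 4

4


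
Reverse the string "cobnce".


Input: cobnce
Reading characters right to left:
  Position 5: 'e'
  Position 4: 'c'
  Position 3: 'n'
  Position 2: 'b'
  Position 1: 'o'
  Position 0: 'c'
Reversed: ecnboc

ecnboc


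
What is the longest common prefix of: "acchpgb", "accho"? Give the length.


Words: acchpgb, accho
  Position 0: all 'a' => match
  Position 1: all 'c' => match
  Position 2: all 'c' => match
  Position 3: all 'h' => match
  Position 4: ('p', 'o') => mismatch, stop
LCP = "acch" (length 4)

4


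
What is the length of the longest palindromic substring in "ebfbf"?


Input: "ebfbf"
Checking substrings for palindromes:
  [1:4] "bfb" (len 3) => palindrome
  [2:5] "fbf" (len 3) => palindrome
Longest palindromic substring: "bfb" with length 3

3


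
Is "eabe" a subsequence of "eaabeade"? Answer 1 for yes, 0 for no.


Check if "eabe" is a subsequence of "eaabeade"
Greedy scan:
  Position 0 ('e'): matches sub[0] = 'e'
  Position 1 ('a'): matches sub[1] = 'a'
  Position 2 ('a'): no match needed
  Position 3 ('b'): matches sub[2] = 'b'
  Position 4 ('e'): matches sub[3] = 'e'
  Position 5 ('a'): no match needed
  Position 6 ('d'): no match needed
  Position 7 ('e'): no match needed
All 4 characters matched => is a subsequence

1


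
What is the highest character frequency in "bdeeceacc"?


Input: bdeeceacc
Character counts:
  'a': 1
  'b': 1
  'c': 3
  'd': 1
  'e': 3
Maximum frequency: 3

3


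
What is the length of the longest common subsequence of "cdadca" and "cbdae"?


LCS of "cdadca" and "cbdae"
DP table:
           c    b    d    a    e
      0    0    0    0    0    0
  c   0    1    1    1    1    1
  d   0    1    1    2    2    2
  a   0    1    1    2    3    3
  d   0    1    1    2    3    3
  c   0    1    1    2    3    3
  a   0    1    1    2    3    3
LCS length = dp[6][5] = 3

3


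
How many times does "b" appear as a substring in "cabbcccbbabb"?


Searching for "b" in "cabbcccbbabb"
Scanning each position:
  Position 0: "c" => no
  Position 1: "a" => no
  Position 2: "b" => MATCH
  Position 3: "b" => MATCH
  Position 4: "c" => no
  Position 5: "c" => no
  Position 6: "c" => no
  Position 7: "b" => MATCH
  Position 8: "b" => MATCH
  Position 9: "a" => no
  Position 10: "b" => MATCH
  Position 11: "b" => MATCH
Total occurrences: 6

6


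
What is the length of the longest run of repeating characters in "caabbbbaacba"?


Input: "caabbbbaacba"
Scanning for longest run:
  Position 1 ('a'): new char, reset run to 1
  Position 2 ('a'): continues run of 'a', length=2
  Position 3 ('b'): new char, reset run to 1
  Position 4 ('b'): continues run of 'b', length=2
  Position 5 ('b'): continues run of 'b', length=3
  Position 6 ('b'): continues run of 'b', length=4
  Position 7 ('a'): new char, reset run to 1
  Position 8 ('a'): continues run of 'a', length=2
  Position 9 ('c'): new char, reset run to 1
  Position 10 ('b'): new char, reset run to 1
  Position 11 ('a'): new char, reset run to 1
Longest run: 'b' with length 4

4


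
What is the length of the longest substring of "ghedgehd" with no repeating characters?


Input: "ghedgehd"
Sliding window (track last position of each char):
  Position 0 ('g'): window [0,0] length 1 -- new best
  Position 1 ('h'): window [0,1] length 2 -- new best
  Position 2 ('e'): window [0,2] length 3 -- new best
  Position 3 ('d'): window [0,3] length 4 -- new best
  Position 4 ('g'): repeat (last at 0), move window start to 1
  Position 4 ('g'): window [1,4] length 4
  Position 5 ('e'): repeat (last at 2), move window start to 3
  Position 5 ('e'): window [3,5] length 3
  Position 6 ('h'): window [3,6] length 4
  Position 7 ('d'): repeat (last at 3), move window start to 4
  Position 7 ('d'): window [4,7] length 4
Longest substring with no repeats: "ghed" with length 4

4


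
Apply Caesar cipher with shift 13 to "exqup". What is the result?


Caesar cipher: shift "exqup" by 13
  'e' (pos 4) + 13 = pos 17 = 'r'
  'x' (pos 23) + 13 = pos 10 = 'k'
  'q' (pos 16) + 13 = pos 3 = 'd'
  'u' (pos 20) + 13 = pos 7 = 'h'
  'p' (pos 15) + 13 = pos 2 = 'c'
Result: rkdhc

rkdhc


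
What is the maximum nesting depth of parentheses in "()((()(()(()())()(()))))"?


Input: "()((()(()(()())()(()))))"
Tracking depth:
  Position 0 '(': depth becomes 1
  Position 1 ')': depth becomes 0
  Position 2 '(': depth becomes 1
  Position 3 '(': depth becomes 2
  Position 4 '(': depth becomes 3
  Position 5 ')': depth becomes 2
  Position 6 '(': depth becomes 3
  Position 7 '(': depth becomes 4
  Position 8 ')': depth becomes 3
  Position 9 '(': depth becomes 4
  Position 10 '(': depth becomes 5
  Position 11 ')': depth becomes 4
  Position 12 '(': depth becomes 5
  Position 13 ')': depth becomes 4
  Position 14 ')': depth becomes 3
  Position 15 '(': depth becomes 4
  Position 16 ')': depth becomes 3
  Position 17 '(': depth becomes 4
  Position 18 '(': depth becomes 5
  Position 19 ')': depth becomes 4
  Position 20 ')': depth becomes 3
  Position 21 ')': depth becomes 2
  Position 22 ')': depth becomes 1
  Position 23 ')': depth becomes 0
Maximum depth reached: 5

5


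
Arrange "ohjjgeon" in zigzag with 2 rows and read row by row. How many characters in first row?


Zigzag "ohjjgeon" into 2 rows:
Placing characters:
  'o' => row 0
  'h' => row 1
  'j' => row 0
  'j' => row 1
  'g' => row 0
  'e' => row 1
  'o' => row 0
  'n' => row 1
Rows:
  Row 0: "ojgo"
  Row 1: "hjen"
First row length: 4

4


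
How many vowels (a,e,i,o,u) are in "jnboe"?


Input: jnboe
Checking each character:
  'j' at position 0: consonant
  'n' at position 1: consonant
  'b' at position 2: consonant
  'o' at position 3: vowel (running total: 1)
  'e' at position 4: vowel (running total: 2)
Total vowels: 2

2


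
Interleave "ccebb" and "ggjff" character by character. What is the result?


Interleaving "ccebb" and "ggjff":
  Position 0: 'c' from first, 'g' from second => "cg"
  Position 1: 'c' from first, 'g' from second => "cg"
  Position 2: 'e' from first, 'j' from second => "ej"
  Position 3: 'b' from first, 'f' from second => "bf"
  Position 4: 'b' from first, 'f' from second => "bf"
Result: cgcgejbfbf

cgcgejbfbf


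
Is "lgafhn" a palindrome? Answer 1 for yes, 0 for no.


Input: lgafhn
Reversed: nhfagl
  Compare pos 0 ('l') with pos 5 ('n'): MISMATCH
  Compare pos 1 ('g') with pos 4 ('h'): MISMATCH
  Compare pos 2 ('a') with pos 3 ('f'): MISMATCH
Result: not a palindrome

0


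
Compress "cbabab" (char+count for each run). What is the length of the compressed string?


Input: cbabab
Runs:
  'c' x 1 => "c1"
  'b' x 1 => "b1"
  'a' x 1 => "a1"
  'b' x 1 => "b1"
  'a' x 1 => "a1"
  'b' x 1 => "b1"
Compressed: "c1b1a1b1a1b1"
Compressed length: 12

12


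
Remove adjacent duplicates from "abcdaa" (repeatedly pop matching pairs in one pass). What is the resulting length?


Input: abcdaa
Stack-based adjacent duplicate removal:
  Read 'a': push. Stack: a
  Read 'b': push. Stack: ab
  Read 'c': push. Stack: abc
  Read 'd': push. Stack: abcd
  Read 'a': push. Stack: abcda
  Read 'a': matches stack top 'a' => pop. Stack: abcd
Final stack: "abcd" (length 4)

4


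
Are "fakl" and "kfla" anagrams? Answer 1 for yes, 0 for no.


Strings: "fakl", "kfla"
Sorted first:  afkl
Sorted second: afkl
Sorted forms match => anagrams

1


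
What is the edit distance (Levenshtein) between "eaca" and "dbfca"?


Computing edit distance: "eaca" -> "dbfca"
DP table:
           d    b    f    c    a
      0    1    2    3    4    5
  e   1    1    2    3    4    5
  a   2    2    2    3    4    4
  c   3    3    3    3    3    4
  a   4    4    4    4    4    3
Edit distance = dp[4][5] = 3

3


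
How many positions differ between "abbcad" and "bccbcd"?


Comparing "abbcad" and "bccbcd" position by position:
  Position 0: 'a' vs 'b' => DIFFER
  Position 1: 'b' vs 'c' => DIFFER
  Position 2: 'b' vs 'c' => DIFFER
  Position 3: 'c' vs 'b' => DIFFER
  Position 4: 'a' vs 'c' => DIFFER
  Position 5: 'd' vs 'd' => same
Positions that differ: 5

5


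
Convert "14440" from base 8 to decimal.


Input: "14440" in base 8
Positional expansion:
  Digit '1' (value 1) x 8^4 = 4096
  Digit '4' (value 4) x 8^3 = 2048
  Digit '4' (value 4) x 8^2 = 256
  Digit '4' (value 4) x 8^1 = 32
  Digit '0' (value 0) x 8^0 = 0
Sum = 6432

6432


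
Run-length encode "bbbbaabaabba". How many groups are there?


Input: bbbbaabaabba
Scanning for consecutive runs:
  Group 1: 'b' x 4 (positions 0-3)
  Group 2: 'a' x 2 (positions 4-5)
  Group 3: 'b' x 1 (positions 6-6)
  Group 4: 'a' x 2 (positions 7-8)
  Group 5: 'b' x 2 (positions 9-10)
  Group 6: 'a' x 1 (positions 11-11)
Total groups: 6

6


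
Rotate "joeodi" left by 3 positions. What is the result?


Input: "joeodi", rotate left by 3
First 3 characters: "joe"
Remaining characters: "odi"
Concatenate remaining + first: "odi" + "joe" = "odijoe"

odijoe


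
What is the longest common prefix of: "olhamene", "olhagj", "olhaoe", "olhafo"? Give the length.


Words: olhamene, olhagj, olhaoe, olhafo
  Position 0: all 'o' => match
  Position 1: all 'l' => match
  Position 2: all 'h' => match
  Position 3: all 'a' => match
  Position 4: ('m', 'g', 'o', 'f') => mismatch, stop
LCP = "olha" (length 4)

4


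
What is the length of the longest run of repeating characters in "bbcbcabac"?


Input: "bbcbcabac"
Scanning for longest run:
  Position 1 ('b'): continues run of 'b', length=2
  Position 2 ('c'): new char, reset run to 1
  Position 3 ('b'): new char, reset run to 1
  Position 4 ('c'): new char, reset run to 1
  Position 5 ('a'): new char, reset run to 1
  Position 6 ('b'): new char, reset run to 1
  Position 7 ('a'): new char, reset run to 1
  Position 8 ('c'): new char, reset run to 1
Longest run: 'b' with length 2

2


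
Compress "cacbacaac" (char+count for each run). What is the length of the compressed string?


Input: cacbacaac
Runs:
  'c' x 1 => "c1"
  'a' x 1 => "a1"
  'c' x 1 => "c1"
  'b' x 1 => "b1"
  'a' x 1 => "a1"
  'c' x 1 => "c1"
  'a' x 2 => "a2"
  'c' x 1 => "c1"
Compressed: "c1a1c1b1a1c1a2c1"
Compressed length: 16

16


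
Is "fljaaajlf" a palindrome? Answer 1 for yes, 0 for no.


Input: fljaaajlf
Reversed: fljaaajlf
  Compare pos 0 ('f') with pos 8 ('f'): match
  Compare pos 1 ('l') with pos 7 ('l'): match
  Compare pos 2 ('j') with pos 6 ('j'): match
  Compare pos 3 ('a') with pos 5 ('a'): match
Result: palindrome

1


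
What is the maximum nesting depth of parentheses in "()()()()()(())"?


Input: "()()()()()(())"
Tracking depth:
  Position 0 '(': depth becomes 1
  Position 1 ')': depth becomes 0
  Position 2 '(': depth becomes 1
  Position 3 ')': depth becomes 0
  Position 4 '(': depth becomes 1
  Position 5 ')': depth becomes 0
  Position 6 '(': depth becomes 1
  Position 7 ')': depth becomes 0
  Position 8 '(': depth becomes 1
  Position 9 ')': depth becomes 0
  Position 10 '(': depth becomes 1
  Position 11 '(': depth becomes 2
  Position 12 ')': depth becomes 1
  Position 13 ')': depth becomes 0
Maximum depth reached: 2

2


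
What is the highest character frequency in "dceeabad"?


Input: dceeabad
Character counts:
  'a': 2
  'b': 1
  'c': 1
  'd': 2
  'e': 2
Maximum frequency: 2

2


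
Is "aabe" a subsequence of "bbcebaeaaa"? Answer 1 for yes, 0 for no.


Check if "aabe" is a subsequence of "bbcebaeaaa"
Greedy scan:
  Position 0 ('b'): no match needed
  Position 1 ('b'): no match needed
  Position 2 ('c'): no match needed
  Position 3 ('e'): no match needed
  Position 4 ('b'): no match needed
  Position 5 ('a'): matches sub[0] = 'a'
  Position 6 ('e'): no match needed
  Position 7 ('a'): matches sub[1] = 'a'
  Position 8 ('a'): no match needed
  Position 9 ('a'): no match needed
Only matched 2/4 characters => not a subsequence

0


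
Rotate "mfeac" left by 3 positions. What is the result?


Input: "mfeac", rotate left by 3
First 3 characters: "mfe"
Remaining characters: "ac"
Concatenate remaining + first: "ac" + "mfe" = "acmfe"

acmfe


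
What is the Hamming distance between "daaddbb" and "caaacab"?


Comparing "daaddbb" and "caaacab" position by position:
  Position 0: 'd' vs 'c' => differ
  Position 1: 'a' vs 'a' => same
  Position 2: 'a' vs 'a' => same
  Position 3: 'd' vs 'a' => differ
  Position 4: 'd' vs 'c' => differ
  Position 5: 'b' vs 'a' => differ
  Position 6: 'b' vs 'b' => same
Total differences (Hamming distance): 4

4


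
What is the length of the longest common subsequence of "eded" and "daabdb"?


LCS of "eded" and "daabdb"
DP table:
           d    a    a    b    d    b
      0    0    0    0    0    0    0
  e   0    0    0    0    0    0    0
  d   0    1    1    1    1    1    1
  e   0    1    1    1    1    1    1
  d   0    1    1    1    1    2    2
LCS length = dp[4][6] = 2

2


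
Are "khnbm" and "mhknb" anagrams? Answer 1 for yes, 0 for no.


Strings: "khnbm", "mhknb"
Sorted first:  bhkmn
Sorted second: bhkmn
Sorted forms match => anagrams

1


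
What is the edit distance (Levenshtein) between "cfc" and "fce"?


Computing edit distance: "cfc" -> "fce"
DP table:
           f    c    e
      0    1    2    3
  c   1    1    1    2
  f   2    1    2    2
  c   3    2    1    2
Edit distance = dp[3][3] = 2

2


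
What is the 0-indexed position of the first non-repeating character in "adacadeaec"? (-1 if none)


Input: adacadeaec
Character frequencies:
  'a': 4
  'c': 2
  'd': 2
  'e': 2
Scanning left to right for freq == 1:
  Position 0 ('a'): freq=4, skip
  Position 1 ('d'): freq=2, skip
  Position 2 ('a'): freq=4, skip
  Position 3 ('c'): freq=2, skip
  Position 4 ('a'): freq=4, skip
  Position 5 ('d'): freq=2, skip
  Position 6 ('e'): freq=2, skip
  Position 7 ('a'): freq=4, skip
  Position 8 ('e'): freq=2, skip
  Position 9 ('c'): freq=2, skip
  No unique character found => answer = -1

-1


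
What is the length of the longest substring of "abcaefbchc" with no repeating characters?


Input: "abcaefbchc"
Sliding window (track last position of each char):
  Position 0 ('a'): window [0,0] length 1 -- new best
  Position 1 ('b'): window [0,1] length 2 -- new best
  Position 2 ('c'): window [0,2] length 3 -- new best
  Position 3 ('a'): repeat (last at 0), move window start to 1
  Position 3 ('a'): window [1,3] length 3
  Position 4 ('e'): window [1,4] length 4 -- new best
  Position 5 ('f'): window [1,5] length 5 -- new best
  Position 6 ('b'): repeat (last at 1), move window start to 2
  Position 6 ('b'): window [2,6] length 5
  Position 7 ('c'): repeat (last at 2), move window start to 3
  Position 7 ('c'): window [3,7] length 5
  Position 8 ('h'): window [3,8] length 6 -- new best
  Position 9 ('c'): repeat (last at 7), move window start to 8
  Position 9 ('c'): window [8,9] length 2
Longest substring with no repeats: "aefbch" with length 6

6


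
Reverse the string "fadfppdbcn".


Input: fadfppdbcn
Reading characters right to left:
  Position 9: 'n'
  Position 8: 'c'
  Position 7: 'b'
  Position 6: 'd'
  Position 5: 'p'
  Position 4: 'p'
  Position 3: 'f'
  Position 2: 'd'
  Position 1: 'a'
  Position 0: 'f'
Reversed: ncbdppfdaf

ncbdppfdaf


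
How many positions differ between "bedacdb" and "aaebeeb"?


Comparing "bedacdb" and "aaebeeb" position by position:
  Position 0: 'b' vs 'a' => DIFFER
  Position 1: 'e' vs 'a' => DIFFER
  Position 2: 'd' vs 'e' => DIFFER
  Position 3: 'a' vs 'b' => DIFFER
  Position 4: 'c' vs 'e' => DIFFER
  Position 5: 'd' vs 'e' => DIFFER
  Position 6: 'b' vs 'b' => same
Positions that differ: 6

6


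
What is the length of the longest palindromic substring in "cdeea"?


Input: "cdeea"
Checking substrings for palindromes:
  [2:4] "ee" (len 2) => palindrome
Longest palindromic substring: "ee" with length 2

2


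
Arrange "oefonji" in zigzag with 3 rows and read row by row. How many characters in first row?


Zigzag "oefonji" into 3 rows:
Placing characters:
  'o' => row 0
  'e' => row 1
  'f' => row 2
  'o' => row 1
  'n' => row 0
  'j' => row 1
  'i' => row 2
Rows:
  Row 0: "on"
  Row 1: "eoj"
  Row 2: "fi"
First row length: 2

2


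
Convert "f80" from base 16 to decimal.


Input: "f80" in base 16
Positional expansion:
  Digit 'f' (value 15) x 16^2 = 3840
  Digit '8' (value 8) x 16^1 = 128
  Digit '0' (value 0) x 16^0 = 0
Sum = 3968

3968


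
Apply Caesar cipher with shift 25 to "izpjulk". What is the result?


Caesar cipher: shift "izpjulk" by 25
  'i' (pos 8) + 25 = pos 7 = 'h'
  'z' (pos 25) + 25 = pos 24 = 'y'
  'p' (pos 15) + 25 = pos 14 = 'o'
  'j' (pos 9) + 25 = pos 8 = 'i'
  'u' (pos 20) + 25 = pos 19 = 't'
  'l' (pos 11) + 25 = pos 10 = 'k'
  'k' (pos 10) + 25 = pos 9 = 'j'
Result: hyoitkj

hyoitkj


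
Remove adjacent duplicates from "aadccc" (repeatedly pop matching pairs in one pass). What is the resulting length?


Input: aadccc
Stack-based adjacent duplicate removal:
  Read 'a': push. Stack: a
  Read 'a': matches stack top 'a' => pop. Stack: (empty)
  Read 'd': push. Stack: d
  Read 'c': push. Stack: dc
  Read 'c': matches stack top 'c' => pop. Stack: d
  Read 'c': push. Stack: dc
Final stack: "dc" (length 2)

2


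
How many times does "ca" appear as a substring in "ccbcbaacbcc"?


Searching for "ca" in "ccbcbaacbcc"
Scanning each position:
  Position 0: "cc" => no
  Position 1: "cb" => no
  Position 2: "bc" => no
  Position 3: "cb" => no
  Position 4: "ba" => no
  Position 5: "aa" => no
  Position 6: "ac" => no
  Position 7: "cb" => no
  Position 8: "bc" => no
  Position 9: "cc" => no
Total occurrences: 0

0


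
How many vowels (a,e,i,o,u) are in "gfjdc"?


Input: gfjdc
Checking each character:
  'g' at position 0: consonant
  'f' at position 1: consonant
  'j' at position 2: consonant
  'd' at position 3: consonant
  'c' at position 4: consonant
Total vowels: 0

0


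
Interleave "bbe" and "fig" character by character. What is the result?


Interleaving "bbe" and "fig":
  Position 0: 'b' from first, 'f' from second => "bf"
  Position 1: 'b' from first, 'i' from second => "bi"
  Position 2: 'e' from first, 'g' from second => "eg"
Result: bfbieg

bfbieg


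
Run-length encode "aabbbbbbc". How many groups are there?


Input: aabbbbbbc
Scanning for consecutive runs:
  Group 1: 'a' x 2 (positions 0-1)
  Group 2: 'b' x 6 (positions 2-7)
  Group 3: 'c' x 1 (positions 8-8)
Total groups: 3

3


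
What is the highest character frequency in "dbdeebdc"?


Input: dbdeebdc
Character counts:
  'b': 2
  'c': 1
  'd': 3
  'e': 2
Maximum frequency: 3

3


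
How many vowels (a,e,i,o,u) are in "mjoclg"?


Input: mjoclg
Checking each character:
  'm' at position 0: consonant
  'j' at position 1: consonant
  'o' at position 2: vowel (running total: 1)
  'c' at position 3: consonant
  'l' at position 4: consonant
  'g' at position 5: consonant
Total vowels: 1

1


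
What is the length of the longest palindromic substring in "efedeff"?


Input: "efedeff"
Checking substrings for palindromes:
  [1:6] "fedef" (len 5) => palindrome
  [0:3] "efe" (len 3) => palindrome
  [2:5] "ede" (len 3) => palindrome
  [5:7] "ff" (len 2) => palindrome
Longest palindromic substring: "fedef" with length 5

5


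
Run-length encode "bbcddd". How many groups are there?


Input: bbcddd
Scanning for consecutive runs:
  Group 1: 'b' x 2 (positions 0-1)
  Group 2: 'c' x 1 (positions 2-2)
  Group 3: 'd' x 3 (positions 3-5)
Total groups: 3

3


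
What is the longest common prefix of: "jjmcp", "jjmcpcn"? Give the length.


Words: jjmcp, jjmcpcn
  Position 0: all 'j' => match
  Position 1: all 'j' => match
  Position 2: all 'm' => match
  Position 3: all 'c' => match
  Position 4: all 'p' => match
LCP = "jjmcp" (length 5)

5


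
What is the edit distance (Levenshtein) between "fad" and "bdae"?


Computing edit distance: "fad" -> "bdae"
DP table:
           b    d    a    e
      0    1    2    3    4
  f   1    1    2    3    4
  a   2    2    2    2    3
  d   3    3    2    3    3
Edit distance = dp[3][4] = 3

3


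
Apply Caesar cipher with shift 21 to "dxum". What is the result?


Caesar cipher: shift "dxum" by 21
  'd' (pos 3) + 21 = pos 24 = 'y'
  'x' (pos 23) + 21 = pos 18 = 's'
  'u' (pos 20) + 21 = pos 15 = 'p'
  'm' (pos 12) + 21 = pos 7 = 'h'
Result: ysph

ysph


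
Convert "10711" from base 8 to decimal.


Input: "10711" in base 8
Positional expansion:
  Digit '1' (value 1) x 8^4 = 4096
  Digit '0' (value 0) x 8^3 = 0
  Digit '7' (value 7) x 8^2 = 448
  Digit '1' (value 1) x 8^1 = 8
  Digit '1' (value 1) x 8^0 = 1
Sum = 4553

4553


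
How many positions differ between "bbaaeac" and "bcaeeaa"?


Comparing "bbaaeac" and "bcaeeaa" position by position:
  Position 0: 'b' vs 'b' => same
  Position 1: 'b' vs 'c' => DIFFER
  Position 2: 'a' vs 'a' => same
  Position 3: 'a' vs 'e' => DIFFER
  Position 4: 'e' vs 'e' => same
  Position 5: 'a' vs 'a' => same
  Position 6: 'c' vs 'a' => DIFFER
Positions that differ: 3

3


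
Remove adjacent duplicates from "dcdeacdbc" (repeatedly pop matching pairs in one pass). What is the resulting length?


Input: dcdeacdbc
Stack-based adjacent duplicate removal:
  Read 'd': push. Stack: d
  Read 'c': push. Stack: dc
  Read 'd': push. Stack: dcd
  Read 'e': push. Stack: dcde
  Read 'a': push. Stack: dcdea
  Read 'c': push. Stack: dcdeac
  Read 'd': push. Stack: dcdeacd
  Read 'b': push. Stack: dcdeacdb
  Read 'c': push. Stack: dcdeacdbc
Final stack: "dcdeacdbc" (length 9)

9


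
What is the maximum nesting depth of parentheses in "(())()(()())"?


Input: "(())()(()())"
Tracking depth:
  Position 0 '(': depth becomes 1
  Position 1 '(': depth becomes 2
  Position 2 ')': depth becomes 1
  Position 3 ')': depth becomes 0
  Position 4 '(': depth becomes 1
  Position 5 ')': depth becomes 0
  Position 6 '(': depth becomes 1
  Position 7 '(': depth becomes 2
  Position 8 ')': depth becomes 1
  Position 9 '(': depth becomes 2
  Position 10 ')': depth becomes 1
  Position 11 ')': depth becomes 0
Maximum depth reached: 2

2


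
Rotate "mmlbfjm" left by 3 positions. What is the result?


Input: "mmlbfjm", rotate left by 3
First 3 characters: "mml"
Remaining characters: "bfjm"
Concatenate remaining + first: "bfjm" + "mml" = "bfjmmml"

bfjmmml


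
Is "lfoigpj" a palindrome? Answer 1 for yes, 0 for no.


Input: lfoigpj
Reversed: jpgiofl
  Compare pos 0 ('l') with pos 6 ('j'): MISMATCH
  Compare pos 1 ('f') with pos 5 ('p'): MISMATCH
  Compare pos 2 ('o') with pos 4 ('g'): MISMATCH
Result: not a palindrome

0


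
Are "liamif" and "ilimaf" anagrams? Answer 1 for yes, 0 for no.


Strings: "liamif", "ilimaf"
Sorted first:  afiilm
Sorted second: afiilm
Sorted forms match => anagrams

1


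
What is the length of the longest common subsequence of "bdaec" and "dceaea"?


LCS of "bdaec" and "dceaea"
DP table:
           d    c    e    a    e    a
      0    0    0    0    0    0    0
  b   0    0    0    0    0    0    0
  d   0    1    1    1    1    1    1
  a   0    1    1    1    2    2    2
  e   0    1    1    2    2    3    3
  c   0    1    2    2    2    3    3
LCS length = dp[5][6] = 3

3


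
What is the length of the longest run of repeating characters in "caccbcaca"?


Input: "caccbcaca"
Scanning for longest run:
  Position 1 ('a'): new char, reset run to 1
  Position 2 ('c'): new char, reset run to 1
  Position 3 ('c'): continues run of 'c', length=2
  Position 4 ('b'): new char, reset run to 1
  Position 5 ('c'): new char, reset run to 1
  Position 6 ('a'): new char, reset run to 1
  Position 7 ('c'): new char, reset run to 1
  Position 8 ('a'): new char, reset run to 1
Longest run: 'c' with length 2

2


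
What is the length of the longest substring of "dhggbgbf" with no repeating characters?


Input: "dhggbgbf"
Sliding window (track last position of each char):
  Position 0 ('d'): window [0,0] length 1 -- new best
  Position 1 ('h'): window [0,1] length 2 -- new best
  Position 2 ('g'): window [0,2] length 3 -- new best
  Position 3 ('g'): repeat (last at 2), move window start to 3
  Position 3 ('g'): window [3,3] length 1
  Position 4 ('b'): window [3,4] length 2
  Position 5 ('g'): repeat (last at 3), move window start to 4
  Position 5 ('g'): window [4,5] length 2
  Position 6 ('b'): repeat (last at 4), move window start to 5
  Position 6 ('b'): window [5,6] length 2
  Position 7 ('f'): window [5,7] length 3
Longest substring with no repeats: "dhg" with length 3

3


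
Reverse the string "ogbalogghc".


Input: ogbalogghc
Reading characters right to left:
  Position 9: 'c'
  Position 8: 'h'
  Position 7: 'g'
  Position 6: 'g'
  Position 5: 'o'
  Position 4: 'l'
  Position 3: 'a'
  Position 2: 'b'
  Position 1: 'g'
  Position 0: 'o'
Reversed: chggolabgo

chggolabgo


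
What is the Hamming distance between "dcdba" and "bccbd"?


Comparing "dcdba" and "bccbd" position by position:
  Position 0: 'd' vs 'b' => differ
  Position 1: 'c' vs 'c' => same
  Position 2: 'd' vs 'c' => differ
  Position 3: 'b' vs 'b' => same
  Position 4: 'a' vs 'd' => differ
Total differences (Hamming distance): 3

3


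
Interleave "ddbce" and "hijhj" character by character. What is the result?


Interleaving "ddbce" and "hijhj":
  Position 0: 'd' from first, 'h' from second => "dh"
  Position 1: 'd' from first, 'i' from second => "di"
  Position 2: 'b' from first, 'j' from second => "bj"
  Position 3: 'c' from first, 'h' from second => "ch"
  Position 4: 'e' from first, 'j' from second => "ej"
Result: dhdibjchej

dhdibjchej


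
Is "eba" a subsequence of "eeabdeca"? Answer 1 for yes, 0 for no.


Check if "eba" is a subsequence of "eeabdeca"
Greedy scan:
  Position 0 ('e'): matches sub[0] = 'e'
  Position 1 ('e'): no match needed
  Position 2 ('a'): no match needed
  Position 3 ('b'): matches sub[1] = 'b'
  Position 4 ('d'): no match needed
  Position 5 ('e'): no match needed
  Position 6 ('c'): no match needed
  Position 7 ('a'): matches sub[2] = 'a'
All 3 characters matched => is a subsequence

1


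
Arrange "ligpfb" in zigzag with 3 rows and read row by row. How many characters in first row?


Zigzag "ligpfb" into 3 rows:
Placing characters:
  'l' => row 0
  'i' => row 1
  'g' => row 2
  'p' => row 1
  'f' => row 0
  'b' => row 1
Rows:
  Row 0: "lf"
  Row 1: "ipb"
  Row 2: "g"
First row length: 2

2


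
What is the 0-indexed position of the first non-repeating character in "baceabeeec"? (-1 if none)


Input: baceabeeec
Character frequencies:
  'a': 2
  'b': 2
  'c': 2
  'e': 4
Scanning left to right for freq == 1:
  Position 0 ('b'): freq=2, skip
  Position 1 ('a'): freq=2, skip
  Position 2 ('c'): freq=2, skip
  Position 3 ('e'): freq=4, skip
  Position 4 ('a'): freq=2, skip
  Position 5 ('b'): freq=2, skip
  Position 6 ('e'): freq=4, skip
  Position 7 ('e'): freq=4, skip
  Position 8 ('e'): freq=4, skip
  Position 9 ('c'): freq=2, skip
  No unique character found => answer = -1

-1


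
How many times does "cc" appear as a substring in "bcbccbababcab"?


Searching for "cc" in "bcbccbababcab"
Scanning each position:
  Position 0: "bc" => no
  Position 1: "cb" => no
  Position 2: "bc" => no
  Position 3: "cc" => MATCH
  Position 4: "cb" => no
  Position 5: "ba" => no
  Position 6: "ab" => no
  Position 7: "ba" => no
  Position 8: "ab" => no
  Position 9: "bc" => no
  Position 10: "ca" => no
  Position 11: "ab" => no
Total occurrences: 1

1


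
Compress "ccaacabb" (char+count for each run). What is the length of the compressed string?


Input: ccaacabb
Runs:
  'c' x 2 => "c2"
  'a' x 2 => "a2"
  'c' x 1 => "c1"
  'a' x 1 => "a1"
  'b' x 2 => "b2"
Compressed: "c2a2c1a1b2"
Compressed length: 10

10


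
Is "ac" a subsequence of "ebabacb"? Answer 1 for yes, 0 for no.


Check if "ac" is a subsequence of "ebabacb"
Greedy scan:
  Position 0 ('e'): no match needed
  Position 1 ('b'): no match needed
  Position 2 ('a'): matches sub[0] = 'a'
  Position 3 ('b'): no match needed
  Position 4 ('a'): no match needed
  Position 5 ('c'): matches sub[1] = 'c'
  Position 6 ('b'): no match needed
All 2 characters matched => is a subsequence

1


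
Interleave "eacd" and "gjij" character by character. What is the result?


Interleaving "eacd" and "gjij":
  Position 0: 'e' from first, 'g' from second => "eg"
  Position 1: 'a' from first, 'j' from second => "aj"
  Position 2: 'c' from first, 'i' from second => "ci"
  Position 3: 'd' from first, 'j' from second => "dj"
Result: egajcidj

egajcidj


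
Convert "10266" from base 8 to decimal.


Input: "10266" in base 8
Positional expansion:
  Digit '1' (value 1) x 8^4 = 4096
  Digit '0' (value 0) x 8^3 = 0
  Digit '2' (value 2) x 8^2 = 128
  Digit '6' (value 6) x 8^1 = 48
  Digit '6' (value 6) x 8^0 = 6
Sum = 4278

4278


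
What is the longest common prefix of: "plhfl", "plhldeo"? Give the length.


Words: plhfl, plhldeo
  Position 0: all 'p' => match
  Position 1: all 'l' => match
  Position 2: all 'h' => match
  Position 3: ('f', 'l') => mismatch, stop
LCP = "plh" (length 3)

3


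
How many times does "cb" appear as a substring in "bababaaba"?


Searching for "cb" in "bababaaba"
Scanning each position:
  Position 0: "ba" => no
  Position 1: "ab" => no
  Position 2: "ba" => no
  Position 3: "ab" => no
  Position 4: "ba" => no
  Position 5: "aa" => no
  Position 6: "ab" => no
  Position 7: "ba" => no
Total occurrences: 0

0


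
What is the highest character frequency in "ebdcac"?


Input: ebdcac
Character counts:
  'a': 1
  'b': 1
  'c': 2
  'd': 1
  'e': 1
Maximum frequency: 2

2


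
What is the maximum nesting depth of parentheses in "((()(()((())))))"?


Input: "((()(()((())))))"
Tracking depth:
  Position 0 '(': depth becomes 1
  Position 1 '(': depth becomes 2
  Position 2 '(': depth becomes 3
  Position 3 ')': depth becomes 2
  Position 4 '(': depth becomes 3
  Position 5 '(': depth becomes 4
  Position 6 ')': depth becomes 3
  Position 7 '(': depth becomes 4
  Position 8 '(': depth becomes 5
  Position 9 '(': depth becomes 6
  Position 10 ')': depth becomes 5
  Position 11 ')': depth becomes 4
  Position 12 ')': depth becomes 3
  Position 13 ')': depth becomes 2
  Position 14 ')': depth becomes 1
  Position 15 ')': depth becomes 0
Maximum depth reached: 6

6


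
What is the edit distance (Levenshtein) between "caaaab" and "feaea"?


Computing edit distance: "caaaab" -> "feaea"
DP table:
           f    e    a    e    a
      0    1    2    3    4    5
  c   1    1    2    3    4    5
  a   2    2    2    2    3    4
  a   3    3    3    2    3    3
  a   4    4    4    3    3    3
  a   5    5    5    4    4    3
  b   6    6    6    5    5    4
Edit distance = dp[6][5] = 4

4


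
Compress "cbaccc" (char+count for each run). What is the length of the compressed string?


Input: cbaccc
Runs:
  'c' x 1 => "c1"
  'b' x 1 => "b1"
  'a' x 1 => "a1"
  'c' x 3 => "c3"
Compressed: "c1b1a1c3"
Compressed length: 8

8


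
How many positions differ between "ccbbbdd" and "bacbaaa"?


Comparing "ccbbbdd" and "bacbaaa" position by position:
  Position 0: 'c' vs 'b' => DIFFER
  Position 1: 'c' vs 'a' => DIFFER
  Position 2: 'b' vs 'c' => DIFFER
  Position 3: 'b' vs 'b' => same
  Position 4: 'b' vs 'a' => DIFFER
  Position 5: 'd' vs 'a' => DIFFER
  Position 6: 'd' vs 'a' => DIFFER
Positions that differ: 6

6


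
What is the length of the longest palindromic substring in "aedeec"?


Input: "aedeec"
Checking substrings for palindromes:
  [1:4] "ede" (len 3) => palindrome
  [3:5] "ee" (len 2) => palindrome
Longest palindromic substring: "ede" with length 3

3


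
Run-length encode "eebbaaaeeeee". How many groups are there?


Input: eebbaaaeeeee
Scanning for consecutive runs:
  Group 1: 'e' x 2 (positions 0-1)
  Group 2: 'b' x 2 (positions 2-3)
  Group 3: 'a' x 3 (positions 4-6)
  Group 4: 'e' x 5 (positions 7-11)
Total groups: 4

4


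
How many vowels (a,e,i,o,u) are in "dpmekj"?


Input: dpmekj
Checking each character:
  'd' at position 0: consonant
  'p' at position 1: consonant
  'm' at position 2: consonant
  'e' at position 3: vowel (running total: 1)
  'k' at position 4: consonant
  'j' at position 5: consonant
Total vowels: 1

1


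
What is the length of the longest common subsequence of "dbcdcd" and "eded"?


LCS of "dbcdcd" and "eded"
DP table:
           e    d    e    d
      0    0    0    0    0
  d   0    0    1    1    1
  b   0    0    1    1    1
  c   0    0    1    1    1
  d   0    0    1    1    2
  c   0    0    1    1    2
  d   0    0    1    1    2
LCS length = dp[6][4] = 2

2


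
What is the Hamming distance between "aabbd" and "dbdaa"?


Comparing "aabbd" and "dbdaa" position by position:
  Position 0: 'a' vs 'd' => differ
  Position 1: 'a' vs 'b' => differ
  Position 2: 'b' vs 'd' => differ
  Position 3: 'b' vs 'a' => differ
  Position 4: 'd' vs 'a' => differ
Total differences (Hamming distance): 5

5


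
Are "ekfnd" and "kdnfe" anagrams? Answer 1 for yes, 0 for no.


Strings: "ekfnd", "kdnfe"
Sorted first:  defkn
Sorted second: defkn
Sorted forms match => anagrams

1


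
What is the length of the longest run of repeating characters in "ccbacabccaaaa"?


Input: "ccbacabccaaaa"
Scanning for longest run:
  Position 1 ('c'): continues run of 'c', length=2
  Position 2 ('b'): new char, reset run to 1
  Position 3 ('a'): new char, reset run to 1
  Position 4 ('c'): new char, reset run to 1
  Position 5 ('a'): new char, reset run to 1
  Position 6 ('b'): new char, reset run to 1
  Position 7 ('c'): new char, reset run to 1
  Position 8 ('c'): continues run of 'c', length=2
  Position 9 ('a'): new char, reset run to 1
  Position 10 ('a'): continues run of 'a', length=2
  Position 11 ('a'): continues run of 'a', length=3
  Position 12 ('a'): continues run of 'a', length=4
Longest run: 'a' with length 4

4


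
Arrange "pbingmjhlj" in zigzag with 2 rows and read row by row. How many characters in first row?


Zigzag "pbingmjhlj" into 2 rows:
Placing characters:
  'p' => row 0
  'b' => row 1
  'i' => row 0
  'n' => row 1
  'g' => row 0
  'm' => row 1
  'j' => row 0
  'h' => row 1
  'l' => row 0
  'j' => row 1
Rows:
  Row 0: "pigjl"
  Row 1: "bnmhj"
First row length: 5

5


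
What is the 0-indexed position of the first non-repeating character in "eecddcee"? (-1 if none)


Input: eecddcee
Character frequencies:
  'c': 2
  'd': 2
  'e': 4
Scanning left to right for freq == 1:
  Position 0 ('e'): freq=4, skip
  Position 1 ('e'): freq=4, skip
  Position 2 ('c'): freq=2, skip
  Position 3 ('d'): freq=2, skip
  Position 4 ('d'): freq=2, skip
  Position 5 ('c'): freq=2, skip
  Position 6 ('e'): freq=4, skip
  Position 7 ('e'): freq=4, skip
  No unique character found => answer = -1

-1


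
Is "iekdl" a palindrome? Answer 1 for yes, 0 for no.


Input: iekdl
Reversed: ldkei
  Compare pos 0 ('i') with pos 4 ('l'): MISMATCH
  Compare pos 1 ('e') with pos 3 ('d'): MISMATCH
Result: not a palindrome

0


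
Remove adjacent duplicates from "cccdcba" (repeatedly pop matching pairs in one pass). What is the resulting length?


Input: cccdcba
Stack-based adjacent duplicate removal:
  Read 'c': push. Stack: c
  Read 'c': matches stack top 'c' => pop. Stack: (empty)
  Read 'c': push. Stack: c
  Read 'd': push. Stack: cd
  Read 'c': push. Stack: cdc
  Read 'b': push. Stack: cdcb
  Read 'a': push. Stack: cdcba
Final stack: "cdcba" (length 5)

5


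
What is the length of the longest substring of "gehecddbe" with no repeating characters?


Input: "gehecddbe"
Sliding window (track last position of each char):
  Position 0 ('g'): window [0,0] length 1 -- new best
  Position 1 ('e'): window [0,1] length 2 -- new best
  Position 2 ('h'): window [0,2] length 3 -- new best
  Position 3 ('e'): repeat (last at 1), move window start to 2
  Position 3 ('e'): window [2,3] length 2
  Position 4 ('c'): window [2,4] length 3
  Position 5 ('d'): window [2,5] length 4 -- new best
  Position 6 ('d'): repeat (last at 5), move window start to 6
  Position 6 ('d'): window [6,6] length 1
  Position 7 ('b'): window [6,7] length 2
  Position 8 ('e'): window [6,8] length 3
Longest substring with no repeats: "hecd" with length 4

4


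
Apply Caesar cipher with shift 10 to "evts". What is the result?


Caesar cipher: shift "evts" by 10
  'e' (pos 4) + 10 = pos 14 = 'o'
  'v' (pos 21) + 10 = pos 5 = 'f'
  't' (pos 19) + 10 = pos 3 = 'd'
  's' (pos 18) + 10 = pos 2 = 'c'
Result: ofdc

ofdc


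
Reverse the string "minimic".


Input: minimic
Reading characters right to left:
  Position 6: 'c'
  Position 5: 'i'
  Position 4: 'm'
  Position 3: 'i'
  Position 2: 'n'
  Position 1: 'i'
  Position 0: 'm'
Reversed: ciminim

ciminim


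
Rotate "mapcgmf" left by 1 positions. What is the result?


Input: "mapcgmf", rotate left by 1
First 1 characters: "m"
Remaining characters: "apcgmf"
Concatenate remaining + first: "apcgmf" + "m" = "apcgmfm"

apcgmfm


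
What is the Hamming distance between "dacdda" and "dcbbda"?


Comparing "dacdda" and "dcbbda" position by position:
  Position 0: 'd' vs 'd' => same
  Position 1: 'a' vs 'c' => differ
  Position 2: 'c' vs 'b' => differ
  Position 3: 'd' vs 'b' => differ
  Position 4: 'd' vs 'd' => same
  Position 5: 'a' vs 'a' => same
Total differences (Hamming distance): 3

3
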